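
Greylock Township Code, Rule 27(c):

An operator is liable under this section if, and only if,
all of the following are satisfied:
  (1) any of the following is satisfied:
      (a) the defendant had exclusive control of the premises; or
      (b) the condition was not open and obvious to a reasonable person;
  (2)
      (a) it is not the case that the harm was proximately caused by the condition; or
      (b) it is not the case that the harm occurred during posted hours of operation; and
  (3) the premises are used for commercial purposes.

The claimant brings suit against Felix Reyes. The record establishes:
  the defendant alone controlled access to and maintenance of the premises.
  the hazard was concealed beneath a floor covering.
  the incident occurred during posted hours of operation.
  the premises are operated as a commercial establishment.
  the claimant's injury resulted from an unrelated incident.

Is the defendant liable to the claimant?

(a) exclusive control — met.
(b) not open/obvious — satisfied.
So (1) is satisfied (T OR T).
(a) not (proximate cause) — satisfied.
(b) not (during posted hours) — fails.
So (2) is satisfied (T OR F).
(3) commercial use — satisfied.
So Overall is satisfied (T AND T AND T).

Yes — liable.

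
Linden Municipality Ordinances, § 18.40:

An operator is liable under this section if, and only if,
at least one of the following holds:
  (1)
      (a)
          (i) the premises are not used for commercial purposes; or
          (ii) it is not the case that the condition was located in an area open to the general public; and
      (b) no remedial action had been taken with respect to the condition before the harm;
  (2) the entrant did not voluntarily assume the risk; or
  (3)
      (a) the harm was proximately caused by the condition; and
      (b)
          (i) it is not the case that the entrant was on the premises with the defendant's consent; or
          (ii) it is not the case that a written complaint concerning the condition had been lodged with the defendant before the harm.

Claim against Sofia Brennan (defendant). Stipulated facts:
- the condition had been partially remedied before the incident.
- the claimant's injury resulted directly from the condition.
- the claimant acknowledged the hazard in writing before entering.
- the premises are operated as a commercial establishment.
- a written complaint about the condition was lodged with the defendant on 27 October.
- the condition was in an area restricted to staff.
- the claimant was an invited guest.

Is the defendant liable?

(i) not (commercial use) — not satisfied.
(ii) not (public area) — holds.
So (a) is satisfied (F OR T).
(b) no remedial action — not met.
(1) = T AND F = false.
(2) no assumed risk — not satisfied.
(a) proximate cause — satisfied.
(i) not (consent to enter) — not satisfied.
(ii) not (complaint lodged) — not satisfied.
(b): F OR F → false.
So (3) is not satisfied (T AND F).
So Overall is not satisfied (F OR F OR F).

No — not liable.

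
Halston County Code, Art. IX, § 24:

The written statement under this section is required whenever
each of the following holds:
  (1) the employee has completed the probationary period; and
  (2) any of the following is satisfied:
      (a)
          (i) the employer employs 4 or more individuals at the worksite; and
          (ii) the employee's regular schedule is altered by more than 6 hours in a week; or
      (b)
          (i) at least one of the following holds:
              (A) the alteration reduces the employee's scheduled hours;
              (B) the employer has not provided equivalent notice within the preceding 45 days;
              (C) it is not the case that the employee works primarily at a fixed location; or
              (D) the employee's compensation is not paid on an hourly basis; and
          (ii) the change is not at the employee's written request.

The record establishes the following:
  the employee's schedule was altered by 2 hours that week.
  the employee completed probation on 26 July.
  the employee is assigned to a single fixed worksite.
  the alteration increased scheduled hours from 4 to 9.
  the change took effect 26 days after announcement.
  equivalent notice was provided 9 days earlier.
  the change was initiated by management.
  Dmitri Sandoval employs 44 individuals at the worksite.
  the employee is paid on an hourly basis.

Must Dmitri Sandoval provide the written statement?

No — not required.

(1) past probation — satisfied.
(i) ≥ 4 at site — satisfied.
(ii) schedule shift > 6h — not met.
(a): T AND F → false.
(A) hours reduced — not met.
(B) no recent notice — not met.
(C) not (fixed location) — fails.
(D) not (hourly-paid) — fails.
So (i) is not satisfied (F OR F OR F OR F).
(ii) not employee-requested — holds.
(b): F AND T → false.
(2): F OR F → false.
Overall: T AND F → false.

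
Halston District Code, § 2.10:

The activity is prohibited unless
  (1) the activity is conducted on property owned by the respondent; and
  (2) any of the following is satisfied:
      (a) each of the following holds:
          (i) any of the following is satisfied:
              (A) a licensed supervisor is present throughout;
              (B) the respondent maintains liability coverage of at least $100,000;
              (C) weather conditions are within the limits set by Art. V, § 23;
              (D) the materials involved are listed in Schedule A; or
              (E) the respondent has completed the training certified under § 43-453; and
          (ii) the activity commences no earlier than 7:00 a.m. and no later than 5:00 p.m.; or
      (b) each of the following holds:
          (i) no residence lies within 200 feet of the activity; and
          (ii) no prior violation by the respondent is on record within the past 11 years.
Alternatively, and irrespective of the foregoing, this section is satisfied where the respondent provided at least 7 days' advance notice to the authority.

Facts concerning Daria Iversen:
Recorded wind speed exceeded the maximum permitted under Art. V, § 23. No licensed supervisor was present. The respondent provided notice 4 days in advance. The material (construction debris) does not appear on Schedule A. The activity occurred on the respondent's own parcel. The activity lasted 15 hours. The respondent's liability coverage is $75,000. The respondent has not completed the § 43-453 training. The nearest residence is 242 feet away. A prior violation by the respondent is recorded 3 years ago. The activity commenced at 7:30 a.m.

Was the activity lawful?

(1) own property — satisfied.
(A) supervisor present — not satisfied.
(B) coverage ≥ $100,000 — not met.
(C) weather ok — not met.
(D) Schedule A material — fails.
(E) training certified — not met.
(i): F OR F OR F OR F OR F → false.
(ii) start within hours — satisfied.
So (a) is not satisfied (F AND T).
(i) no residence in 200 ft — holds.
(ii) no prior violation — not met.
So (b) is not satisfied (T AND F).
So (2) is not satisfied (F OR F).
Overall = T AND F = false.
Exception (≥7 days' notice) — not satisfied.
Result: main false OR exception false → false.

No — unlawful.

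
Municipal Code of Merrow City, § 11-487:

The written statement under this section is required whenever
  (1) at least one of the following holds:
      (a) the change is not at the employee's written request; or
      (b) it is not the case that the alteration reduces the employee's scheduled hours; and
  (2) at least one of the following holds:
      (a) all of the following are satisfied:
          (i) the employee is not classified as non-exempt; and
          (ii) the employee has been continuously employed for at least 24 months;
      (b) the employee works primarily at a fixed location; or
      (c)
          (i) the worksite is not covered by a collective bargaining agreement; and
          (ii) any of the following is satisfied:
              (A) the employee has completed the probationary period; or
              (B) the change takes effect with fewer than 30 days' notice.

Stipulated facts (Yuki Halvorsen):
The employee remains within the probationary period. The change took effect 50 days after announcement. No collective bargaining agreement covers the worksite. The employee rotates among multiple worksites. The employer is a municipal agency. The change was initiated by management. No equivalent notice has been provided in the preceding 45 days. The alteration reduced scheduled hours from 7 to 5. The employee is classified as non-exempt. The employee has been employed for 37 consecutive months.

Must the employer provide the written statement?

(a) not employee-requested — satisfied.
(b) not (hours reduced) — not met.
(1) = T OR F = true.
(i) not (non-exempt) — fails.
(ii) tenure ≥ 24 mo. — satisfied.
So (a) is not satisfied (F AND T).
(b) fixed location — not satisfied.
(i) no CBA — satisfied.
(A) past probation — not satisfied.
(B) < 30 days' notice — not met.
So (ii) is not satisfied (F OR F).
(c): T AND F → false.
(2) = F OR F OR F = false.
Overall: T AND F → false.

No — not required.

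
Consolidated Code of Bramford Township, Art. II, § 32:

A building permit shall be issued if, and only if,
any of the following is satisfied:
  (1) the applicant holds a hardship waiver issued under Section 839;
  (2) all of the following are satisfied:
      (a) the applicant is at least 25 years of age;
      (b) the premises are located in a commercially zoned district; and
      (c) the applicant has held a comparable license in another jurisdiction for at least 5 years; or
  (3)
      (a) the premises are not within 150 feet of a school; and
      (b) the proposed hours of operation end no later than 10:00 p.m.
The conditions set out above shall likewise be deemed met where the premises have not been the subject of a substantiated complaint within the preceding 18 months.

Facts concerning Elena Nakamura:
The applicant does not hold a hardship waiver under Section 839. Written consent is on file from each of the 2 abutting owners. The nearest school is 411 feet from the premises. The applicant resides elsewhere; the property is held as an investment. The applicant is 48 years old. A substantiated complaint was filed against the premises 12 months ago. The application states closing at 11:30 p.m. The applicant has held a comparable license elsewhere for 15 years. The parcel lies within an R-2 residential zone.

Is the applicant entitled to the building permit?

No — denied.

(1) hardship waiver — fails.
(a) age ≥ 25 — satisfied.
(b) commercially zoned — not met.
(c) prior license ≥ 5 yr — met.
So (2) is not satisfied (T AND F AND T).
(a) ≥150 ft from school — met.
(b) closes by 10 p.m. — not satisfied.
(3): T AND F → false.
Overall = F OR F OR F = false.
Exception (no complaint in 18 mo.) — not satisfied.
Result: main false OR exception false → false.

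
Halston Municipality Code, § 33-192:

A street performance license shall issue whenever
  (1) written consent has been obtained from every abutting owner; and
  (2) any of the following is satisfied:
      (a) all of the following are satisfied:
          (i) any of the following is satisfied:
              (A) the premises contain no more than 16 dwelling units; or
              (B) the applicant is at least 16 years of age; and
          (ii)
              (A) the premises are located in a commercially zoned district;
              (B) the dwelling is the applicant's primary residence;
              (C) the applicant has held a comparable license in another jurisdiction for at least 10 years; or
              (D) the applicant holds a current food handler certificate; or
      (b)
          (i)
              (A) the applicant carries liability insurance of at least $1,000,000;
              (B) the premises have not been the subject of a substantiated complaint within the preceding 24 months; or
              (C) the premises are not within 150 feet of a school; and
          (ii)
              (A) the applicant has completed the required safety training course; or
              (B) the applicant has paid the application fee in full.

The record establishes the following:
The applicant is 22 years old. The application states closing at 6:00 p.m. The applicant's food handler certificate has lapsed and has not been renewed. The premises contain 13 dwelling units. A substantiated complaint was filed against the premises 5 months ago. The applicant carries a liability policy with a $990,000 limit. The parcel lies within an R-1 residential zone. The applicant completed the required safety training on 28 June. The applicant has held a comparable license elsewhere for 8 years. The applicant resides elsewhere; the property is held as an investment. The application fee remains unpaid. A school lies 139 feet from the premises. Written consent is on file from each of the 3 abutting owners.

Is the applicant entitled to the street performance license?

No — denied.

(1) all abutters consent — met.
(A) ≤ 16 units — met.
(B) age ≥ 16 — met.
(i): T OR T → true.
(A) commercially zoned — fails.
(B) primary residence — fails.
(C) prior license ≥ 10 yr — not satisfied.
(D) food handler cert. — fails.
So (ii) is not satisfied (F OR F OR F OR F).
(a) = T AND F = false.
(A) insurance ≥ $1,000,000 — fails.
(B) no complaint in 24 mo. — not satisfied.
(C) ≥150 ft from school — fails.
(i) = F OR F OR F = false.
(A) safety training — holds.
(B) fee paid — not met.
(ii) = T OR F = true.
So (b) is not satisfied (F AND T).
So (2) is not satisfied (F OR F).
So Overall is not satisfied (T AND F).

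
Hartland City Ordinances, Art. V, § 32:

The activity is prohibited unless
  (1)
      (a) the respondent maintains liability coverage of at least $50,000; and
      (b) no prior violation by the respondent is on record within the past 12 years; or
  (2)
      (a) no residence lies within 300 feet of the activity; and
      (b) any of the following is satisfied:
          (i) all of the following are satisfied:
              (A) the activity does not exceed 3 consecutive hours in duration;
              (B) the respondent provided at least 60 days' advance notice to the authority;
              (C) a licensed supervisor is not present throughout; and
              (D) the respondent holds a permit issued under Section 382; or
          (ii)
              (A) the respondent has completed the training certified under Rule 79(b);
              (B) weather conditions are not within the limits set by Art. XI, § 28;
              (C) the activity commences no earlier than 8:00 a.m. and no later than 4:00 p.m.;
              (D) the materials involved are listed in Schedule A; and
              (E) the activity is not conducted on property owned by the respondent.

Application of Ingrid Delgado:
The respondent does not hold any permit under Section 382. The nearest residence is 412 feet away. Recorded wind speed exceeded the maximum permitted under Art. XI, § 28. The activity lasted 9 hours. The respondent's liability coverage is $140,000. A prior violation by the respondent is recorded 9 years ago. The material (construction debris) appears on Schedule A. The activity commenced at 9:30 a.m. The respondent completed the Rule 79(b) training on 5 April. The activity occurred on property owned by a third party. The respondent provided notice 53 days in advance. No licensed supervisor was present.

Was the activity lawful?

(a) coverage ≥ $50,000 — holds.
(b) no prior violation — fails.
So (1) is not satisfied (T AND F).
(a) no residence in 300 ft — met.
(A) ≤ 3 hrs duration — fails.
(B) ≥60 days' notice — fails.
(C) not (supervisor present) — satisfied.
(D) holds permit — fails.
(i) = F AND F AND T AND F = false.
(A) training certified — satisfied.
(B) not (weather ok) — satisfied.
(C) start within hours — satisfied.
(D) Schedule A material — met.
(E) not (own property) — satisfied.
(ii): T AND T AND T AND T AND T → true.
(b): F OR T → true.
(2) = T AND T = true.
Overall = F OR T = true.

Yes — lawful.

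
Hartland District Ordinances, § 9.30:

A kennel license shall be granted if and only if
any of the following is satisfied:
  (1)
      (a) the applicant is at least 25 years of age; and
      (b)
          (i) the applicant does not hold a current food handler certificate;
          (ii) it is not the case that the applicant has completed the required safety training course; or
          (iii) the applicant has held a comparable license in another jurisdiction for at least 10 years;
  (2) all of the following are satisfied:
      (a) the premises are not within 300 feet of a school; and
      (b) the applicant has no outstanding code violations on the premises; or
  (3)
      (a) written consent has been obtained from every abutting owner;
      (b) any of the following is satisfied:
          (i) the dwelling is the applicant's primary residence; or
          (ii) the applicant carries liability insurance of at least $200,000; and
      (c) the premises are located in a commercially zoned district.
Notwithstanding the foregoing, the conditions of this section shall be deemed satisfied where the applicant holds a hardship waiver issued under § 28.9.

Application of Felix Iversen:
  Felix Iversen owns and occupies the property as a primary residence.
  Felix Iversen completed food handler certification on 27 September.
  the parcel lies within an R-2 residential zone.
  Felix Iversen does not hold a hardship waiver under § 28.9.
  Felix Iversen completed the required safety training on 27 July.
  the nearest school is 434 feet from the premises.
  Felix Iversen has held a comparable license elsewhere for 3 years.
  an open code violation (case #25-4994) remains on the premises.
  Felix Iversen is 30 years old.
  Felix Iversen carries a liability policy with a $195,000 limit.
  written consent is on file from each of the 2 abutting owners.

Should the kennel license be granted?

No — denied.

(a) age ≥ 25 — met.
(i) not (food handler cert.) — not satisfied.
(ii) not (safety training) — not satisfied.
(iii) prior license ≥ 10 yr — not satisfied.
(b) = F OR F OR F = false.
So (1) is not satisfied (T AND F).
(a) ≥300 ft from school — holds.
(b) no code violations — not met.
(2): T AND F → false.
(a) all abutters consent — satisfied.
(i) primary residence — met.
(ii) insurance ≥ $200,000 — not met.
(b) = T OR F = true.
(c) commercially zoned — not met.
(3): T AND T AND F → false.
So Overall is not satisfied (F OR F OR F).
Exception (hardship waiver) — not satisfied.
Result: main false OR exception false → false.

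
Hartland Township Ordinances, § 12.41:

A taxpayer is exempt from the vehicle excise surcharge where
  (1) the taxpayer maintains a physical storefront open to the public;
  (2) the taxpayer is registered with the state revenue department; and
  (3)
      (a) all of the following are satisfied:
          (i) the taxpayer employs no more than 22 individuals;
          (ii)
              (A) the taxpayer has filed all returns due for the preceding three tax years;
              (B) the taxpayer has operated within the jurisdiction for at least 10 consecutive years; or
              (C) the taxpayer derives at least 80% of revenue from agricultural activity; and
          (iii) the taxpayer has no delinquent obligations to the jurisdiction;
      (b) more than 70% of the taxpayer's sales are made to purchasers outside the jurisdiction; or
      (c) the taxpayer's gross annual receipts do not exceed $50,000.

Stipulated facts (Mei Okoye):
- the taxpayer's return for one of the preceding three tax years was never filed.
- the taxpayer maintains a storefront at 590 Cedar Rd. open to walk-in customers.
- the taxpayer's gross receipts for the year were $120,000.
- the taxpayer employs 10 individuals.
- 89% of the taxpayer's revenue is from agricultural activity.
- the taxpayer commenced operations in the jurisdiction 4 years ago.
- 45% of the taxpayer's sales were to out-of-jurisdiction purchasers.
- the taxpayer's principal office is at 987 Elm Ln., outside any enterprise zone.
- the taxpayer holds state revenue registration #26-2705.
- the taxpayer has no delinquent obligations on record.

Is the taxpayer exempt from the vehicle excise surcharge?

Yes — exempt.

(1) has storefront — satisfied.
(2) state-registered — satisfied.
(i) ≤ 22 employees — satisfied.
(A) returns current — not satisfied.
(B) ≥ 10 yrs in jurisdiction — not met.
(C) ≥80% agricultural — met.
So (ii) is satisfied (F OR F OR T).
(iii) no delinquency — satisfied.
So (a) is satisfied (T AND T AND T).
(b) >70% out-of-jur. sales — not met.
(c) receipts ≤ $50,000 — not met.
So (3) is satisfied (T OR F OR F).
Overall: T AND T AND T → true.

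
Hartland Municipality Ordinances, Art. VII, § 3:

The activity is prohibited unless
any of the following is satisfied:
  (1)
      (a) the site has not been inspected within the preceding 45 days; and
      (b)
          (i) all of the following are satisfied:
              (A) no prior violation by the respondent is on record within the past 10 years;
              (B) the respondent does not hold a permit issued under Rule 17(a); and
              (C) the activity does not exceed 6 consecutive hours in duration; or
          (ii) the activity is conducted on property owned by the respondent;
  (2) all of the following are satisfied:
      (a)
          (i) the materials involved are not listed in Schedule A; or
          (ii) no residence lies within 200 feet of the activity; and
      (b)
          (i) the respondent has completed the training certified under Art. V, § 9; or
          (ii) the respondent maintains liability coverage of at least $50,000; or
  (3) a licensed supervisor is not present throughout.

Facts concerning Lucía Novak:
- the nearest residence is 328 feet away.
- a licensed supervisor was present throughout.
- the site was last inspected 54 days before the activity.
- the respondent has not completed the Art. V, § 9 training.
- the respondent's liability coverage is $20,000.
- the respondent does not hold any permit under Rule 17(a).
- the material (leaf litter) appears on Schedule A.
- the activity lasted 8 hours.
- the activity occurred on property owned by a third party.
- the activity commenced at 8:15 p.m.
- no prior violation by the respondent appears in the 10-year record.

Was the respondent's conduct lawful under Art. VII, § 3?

No — unlawful.

(a) not (site inspected) — met.
(A) no prior violation — satisfied.
(B) not (holds permit) — met.
(C) ≤ 6 hrs duration — not met.
(i): T AND T AND F → false.
(ii) own property — not satisfied.
(b) = F OR F = false.
(1) = T AND F = false.
(i) not (Schedule A material) — not satisfied.
(ii) no residence in 200 ft — holds.
So (a) is satisfied (F OR T).
(i) training certified — not met.
(ii) coverage ≥ $50,000 — not met.
(b) = F OR F = false.
(2) = T AND F = false.
(3) not (supervisor present) — fails.
Overall = F OR F OR F = false.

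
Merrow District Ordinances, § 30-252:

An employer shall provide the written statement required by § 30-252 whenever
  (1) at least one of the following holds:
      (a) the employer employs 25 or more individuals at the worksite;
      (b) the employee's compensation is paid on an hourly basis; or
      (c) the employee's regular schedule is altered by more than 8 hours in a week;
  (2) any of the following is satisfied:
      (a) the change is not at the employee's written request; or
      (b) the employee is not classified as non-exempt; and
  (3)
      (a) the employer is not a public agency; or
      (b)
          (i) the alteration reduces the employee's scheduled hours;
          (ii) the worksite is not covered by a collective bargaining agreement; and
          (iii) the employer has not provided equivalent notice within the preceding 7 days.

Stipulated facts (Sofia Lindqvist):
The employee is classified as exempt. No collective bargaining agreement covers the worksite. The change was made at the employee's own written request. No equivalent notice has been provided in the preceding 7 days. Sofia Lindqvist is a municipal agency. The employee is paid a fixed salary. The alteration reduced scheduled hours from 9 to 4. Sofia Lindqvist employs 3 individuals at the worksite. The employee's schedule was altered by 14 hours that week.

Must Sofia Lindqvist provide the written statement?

Yes — required.

(a) ≥ 25 at site — fails.
(b) hourly-paid — not met.
(c) schedule shift > 8h — holds.
(1) = F OR F OR T = true.
(a) not employee-requested — not met.
(b) not (non-exempt) — satisfied.
(2) = F OR T = true.
(a) not (public agency) — not met.
(i) hours reduced — satisfied.
(ii) no CBA — satisfied.
(iii) no recent notice — holds.
So (b) is satisfied (T AND T AND T).
(3): F OR T → true.
So Overall is satisfied (T AND T AND T).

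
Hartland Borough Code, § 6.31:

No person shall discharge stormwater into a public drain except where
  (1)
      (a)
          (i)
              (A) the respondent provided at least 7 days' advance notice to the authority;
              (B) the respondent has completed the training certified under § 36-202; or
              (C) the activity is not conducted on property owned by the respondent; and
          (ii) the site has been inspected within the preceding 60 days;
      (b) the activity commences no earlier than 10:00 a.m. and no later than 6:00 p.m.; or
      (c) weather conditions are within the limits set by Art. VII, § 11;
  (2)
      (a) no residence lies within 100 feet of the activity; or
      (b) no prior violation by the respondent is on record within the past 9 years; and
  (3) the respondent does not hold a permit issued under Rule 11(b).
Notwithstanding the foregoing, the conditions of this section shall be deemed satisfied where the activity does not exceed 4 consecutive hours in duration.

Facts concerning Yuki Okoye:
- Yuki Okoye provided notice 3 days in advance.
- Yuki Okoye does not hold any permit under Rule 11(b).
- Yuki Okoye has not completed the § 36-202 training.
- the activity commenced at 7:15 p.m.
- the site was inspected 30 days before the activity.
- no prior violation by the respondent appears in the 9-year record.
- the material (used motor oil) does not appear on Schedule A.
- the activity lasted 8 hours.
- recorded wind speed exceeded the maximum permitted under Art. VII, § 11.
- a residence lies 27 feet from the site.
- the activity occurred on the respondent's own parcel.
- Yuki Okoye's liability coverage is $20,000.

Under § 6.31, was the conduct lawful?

(A) ≥7 days' notice — fails.
(B) training certified — not satisfied.
(C) not (own property) — not satisfied.
So (i) is not satisfied (F OR F OR F).
(ii) site inspected — holds.
(a) = F AND T = false.
(b) start within hours — not satisfied.
(c) weather ok — not satisfied.
So (1) is not satisfied (F OR F OR F).
(a) no residence in 100 ft — not met.
(b) no prior violation — satisfied.
So (2) is satisfied (F OR T).
(3) not (holds permit) — satisfied.
Overall = F AND T AND T = false.
Exception (≤ 4 hrs duration) — not satisfied.
Result: main false OR exception false → false.

No — unlawful.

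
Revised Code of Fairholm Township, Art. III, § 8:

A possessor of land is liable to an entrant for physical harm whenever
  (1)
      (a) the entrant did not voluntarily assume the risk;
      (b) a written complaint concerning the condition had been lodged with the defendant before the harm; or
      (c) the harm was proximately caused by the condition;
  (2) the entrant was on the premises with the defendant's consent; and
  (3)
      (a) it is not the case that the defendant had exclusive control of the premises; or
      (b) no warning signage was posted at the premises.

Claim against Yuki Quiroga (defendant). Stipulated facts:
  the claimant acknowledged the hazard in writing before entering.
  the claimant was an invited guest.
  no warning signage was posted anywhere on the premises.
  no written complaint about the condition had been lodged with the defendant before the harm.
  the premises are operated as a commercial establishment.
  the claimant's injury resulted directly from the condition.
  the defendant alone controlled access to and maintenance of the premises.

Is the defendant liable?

(a) no assumed risk — not satisfied.
(b) complaint lodged — fails.
(c) proximate cause — satisfied.
(1) = F OR F OR T = true.
(2) consent to enter — holds.
(a) not (exclusive control) — not met.
(b) no signage posted — satisfied.
(3): F OR T → true.
So Overall is satisfied (T AND T AND T).

Yes — liable.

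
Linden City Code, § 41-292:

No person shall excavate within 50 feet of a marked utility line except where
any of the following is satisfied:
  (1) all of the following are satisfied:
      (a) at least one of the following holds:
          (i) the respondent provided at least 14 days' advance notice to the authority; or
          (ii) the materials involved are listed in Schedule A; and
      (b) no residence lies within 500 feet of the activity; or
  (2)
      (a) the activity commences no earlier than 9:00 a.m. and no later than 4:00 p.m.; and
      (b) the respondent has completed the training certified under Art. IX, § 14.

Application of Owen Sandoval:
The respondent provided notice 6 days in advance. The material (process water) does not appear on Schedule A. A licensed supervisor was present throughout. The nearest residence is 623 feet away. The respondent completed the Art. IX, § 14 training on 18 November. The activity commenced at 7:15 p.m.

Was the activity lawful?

(i) ≥14 days' notice — not satisfied.
(ii) Schedule A material — fails.
So (a) is not satisfied (F OR F).
(b) no residence in 500 ft — holds.
(1) = F AND T = false.
(a) start within hours — fails.
(b) training certified — met.
So (2) is not satisfied (F AND T).
So Overall is not satisfied (F OR F).

No — unlawful.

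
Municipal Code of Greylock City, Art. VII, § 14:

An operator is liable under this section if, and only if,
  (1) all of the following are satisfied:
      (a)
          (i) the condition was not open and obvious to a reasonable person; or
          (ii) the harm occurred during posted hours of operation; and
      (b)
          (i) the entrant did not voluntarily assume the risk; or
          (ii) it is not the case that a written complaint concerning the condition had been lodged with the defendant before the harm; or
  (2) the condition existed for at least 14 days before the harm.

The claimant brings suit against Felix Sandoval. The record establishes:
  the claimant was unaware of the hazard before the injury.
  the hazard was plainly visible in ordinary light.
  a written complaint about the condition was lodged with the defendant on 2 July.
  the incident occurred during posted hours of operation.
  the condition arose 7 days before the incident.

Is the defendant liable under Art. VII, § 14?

(i) not open/obvious — fails.
(ii) during posted hours — holds.
(a): F OR T → true.
(i) no assumed risk — holds.
(ii) not (complaint lodged) — not satisfied.
(b): T OR F → true.
(1) = T AND T = true.
(2) condition ≥14 days old — not met.
So Overall is satisfied (T OR F).

Yes — liable.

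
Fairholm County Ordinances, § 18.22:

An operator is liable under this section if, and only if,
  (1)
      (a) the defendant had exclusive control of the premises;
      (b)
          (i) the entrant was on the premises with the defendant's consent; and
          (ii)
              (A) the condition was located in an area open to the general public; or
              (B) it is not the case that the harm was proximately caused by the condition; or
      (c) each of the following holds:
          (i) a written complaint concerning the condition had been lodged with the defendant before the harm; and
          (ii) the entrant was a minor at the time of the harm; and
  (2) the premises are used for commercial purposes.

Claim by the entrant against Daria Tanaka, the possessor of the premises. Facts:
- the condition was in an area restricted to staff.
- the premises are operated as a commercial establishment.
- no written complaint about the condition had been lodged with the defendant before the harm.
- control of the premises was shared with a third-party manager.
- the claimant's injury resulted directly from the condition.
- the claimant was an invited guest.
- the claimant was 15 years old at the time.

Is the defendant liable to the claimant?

No — not liable.

(a) exclusive control — fails.
(i) consent to enter — holds.
(A) public area — not satisfied.
(B) not (proximate cause) — not met.
(ii): F OR F → false.
(b): T AND F → false.
(i) complaint lodged — not satisfied.
(ii) entrant a minor — met.
(c): F AND T → false.
(1): F OR F OR F → false.
(2) commercial use — satisfied.
Overall: F AND T → false.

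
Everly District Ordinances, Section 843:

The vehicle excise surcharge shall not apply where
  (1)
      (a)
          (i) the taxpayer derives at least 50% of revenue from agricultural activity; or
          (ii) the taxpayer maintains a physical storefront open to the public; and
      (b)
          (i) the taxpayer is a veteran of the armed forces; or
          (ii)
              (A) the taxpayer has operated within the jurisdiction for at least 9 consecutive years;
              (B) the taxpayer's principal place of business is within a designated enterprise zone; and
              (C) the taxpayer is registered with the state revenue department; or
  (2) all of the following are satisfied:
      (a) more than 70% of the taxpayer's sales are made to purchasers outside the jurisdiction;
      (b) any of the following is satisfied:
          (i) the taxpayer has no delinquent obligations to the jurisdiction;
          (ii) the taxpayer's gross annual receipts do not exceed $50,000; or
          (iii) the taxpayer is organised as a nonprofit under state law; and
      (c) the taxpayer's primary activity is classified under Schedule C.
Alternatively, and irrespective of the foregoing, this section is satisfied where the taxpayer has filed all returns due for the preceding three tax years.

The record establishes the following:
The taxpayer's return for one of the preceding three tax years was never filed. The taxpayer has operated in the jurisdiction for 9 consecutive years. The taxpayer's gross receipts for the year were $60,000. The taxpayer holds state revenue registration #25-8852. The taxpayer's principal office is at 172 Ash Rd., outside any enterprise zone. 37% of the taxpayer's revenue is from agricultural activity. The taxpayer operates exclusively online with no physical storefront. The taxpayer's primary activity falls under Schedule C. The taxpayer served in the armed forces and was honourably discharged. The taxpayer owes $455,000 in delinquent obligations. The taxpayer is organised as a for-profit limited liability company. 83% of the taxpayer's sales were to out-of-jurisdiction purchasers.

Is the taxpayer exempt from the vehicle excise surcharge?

(i) ≥50% agricultural — not satisfied.
(ii) has storefront — not satisfied.
(a) = F OR F = false.
(i) veteran — met.
(A) ≥ 9 yrs in jurisdiction — holds.
(B) in enterprise zone — fails.
(C) state-registered — holds.
(ii): T AND F AND T → false.
So (b) is satisfied (T OR F).
(1) = F AND T = false.
(a) >70% out-of-jur. sales — satisfied.
(i) no delinquency — not met.
(ii) receipts ≤ $50,000 — not met.
(iii) nonprofit — not met.
(b): F OR F OR F → false.
(c) Schedule C activity — met.
(2) = T AND F AND T = false.
So Overall is not satisfied (F OR F).
Exception (returns current) — not satisfied.
Result: main false OR exception false → false.

No — not exempt.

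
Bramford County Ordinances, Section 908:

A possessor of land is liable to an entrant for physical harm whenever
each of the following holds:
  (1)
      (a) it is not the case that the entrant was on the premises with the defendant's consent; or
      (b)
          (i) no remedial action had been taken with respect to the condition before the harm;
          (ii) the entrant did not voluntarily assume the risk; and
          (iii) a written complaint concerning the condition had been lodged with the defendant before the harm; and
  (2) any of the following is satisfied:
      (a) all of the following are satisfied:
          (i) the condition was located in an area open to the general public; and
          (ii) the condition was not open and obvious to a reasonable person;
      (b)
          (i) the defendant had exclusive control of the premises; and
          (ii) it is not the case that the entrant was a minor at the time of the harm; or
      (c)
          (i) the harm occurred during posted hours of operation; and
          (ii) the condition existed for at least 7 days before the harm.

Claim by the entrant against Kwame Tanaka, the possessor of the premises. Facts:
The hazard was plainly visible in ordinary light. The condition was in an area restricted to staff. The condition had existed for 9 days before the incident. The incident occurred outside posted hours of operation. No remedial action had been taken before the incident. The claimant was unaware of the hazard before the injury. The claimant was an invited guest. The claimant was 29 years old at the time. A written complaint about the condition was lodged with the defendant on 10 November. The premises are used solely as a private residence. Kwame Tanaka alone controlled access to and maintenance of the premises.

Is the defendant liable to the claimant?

Yes — liable.

(a) not (consent to enter) — fails.
(i) no remedial action — satisfied.
(ii) no assumed risk — holds.
(iii) complaint lodged — met.
(b) = T AND T AND T = true.
(1) = F OR T = true.
(i) public area — not met.
(ii) not open/obvious — not met.
(a) = F AND F = false.
(i) exclusive control — holds.
(ii) not (entrant a minor) — holds.
(b): T AND T → true.
(i) during posted hours — fails.
(ii) condition ≥7 days old — met.
So (c) is not satisfied (F AND T).
(2): F OR T OR F → true.
Overall = T AND T = true.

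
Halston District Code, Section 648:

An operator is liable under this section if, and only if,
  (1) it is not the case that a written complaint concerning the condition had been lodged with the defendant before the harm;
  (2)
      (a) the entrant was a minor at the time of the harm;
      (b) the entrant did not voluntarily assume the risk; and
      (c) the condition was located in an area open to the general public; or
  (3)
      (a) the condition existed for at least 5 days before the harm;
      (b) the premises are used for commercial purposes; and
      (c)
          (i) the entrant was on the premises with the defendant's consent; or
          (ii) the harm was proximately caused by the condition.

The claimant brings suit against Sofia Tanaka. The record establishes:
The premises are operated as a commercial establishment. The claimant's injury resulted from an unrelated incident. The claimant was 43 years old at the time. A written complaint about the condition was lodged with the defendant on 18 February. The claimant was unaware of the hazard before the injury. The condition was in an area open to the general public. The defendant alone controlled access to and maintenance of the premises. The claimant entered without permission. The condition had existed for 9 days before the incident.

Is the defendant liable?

No — not liable.

(1) not (complaint lodged) — not met.
(a) entrant a minor — not satisfied.
(b) no assumed risk — met.
(c) public area — satisfied.
(2) = F AND T AND T = false.
(a) condition ≥5 days old — satisfied.
(b) commercial use — holds.
(i) consent to enter — not met.
(ii) proximate cause — fails.
So (c) is not satisfied (F OR F).
So (3) is not satisfied (T AND T AND F).
Overall: F OR F OR F → false.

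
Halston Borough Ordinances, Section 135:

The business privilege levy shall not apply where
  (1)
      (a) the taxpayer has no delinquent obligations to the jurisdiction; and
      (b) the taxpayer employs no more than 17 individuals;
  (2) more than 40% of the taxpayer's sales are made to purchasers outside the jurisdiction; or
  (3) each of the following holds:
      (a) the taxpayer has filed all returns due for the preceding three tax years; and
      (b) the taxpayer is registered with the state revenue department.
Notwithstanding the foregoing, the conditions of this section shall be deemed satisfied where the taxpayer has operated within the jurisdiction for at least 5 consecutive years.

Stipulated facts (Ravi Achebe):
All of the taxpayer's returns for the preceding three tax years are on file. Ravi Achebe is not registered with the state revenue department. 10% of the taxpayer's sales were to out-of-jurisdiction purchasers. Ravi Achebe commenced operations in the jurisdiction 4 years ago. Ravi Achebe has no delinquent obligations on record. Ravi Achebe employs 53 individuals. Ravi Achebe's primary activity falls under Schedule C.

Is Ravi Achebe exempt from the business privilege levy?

No — not exempt.

(a) no delinquency — holds.
(b) ≤ 17 employees — not met.
(1): T AND F → false.
(2) >40% out-of-jur. sales — not met.
(a) returns current — satisfied.
(b) state-registered — not satisfied.
(3) = T AND F = false.
Overall = F OR F OR F = false.
Exception (≥ 5 yrs in jurisdiction) — not satisfied.
Result: main false OR exception false → false.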